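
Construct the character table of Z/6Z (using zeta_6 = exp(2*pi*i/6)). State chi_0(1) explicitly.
Character table of Z/6Z (irreps indexed chi_0,...,chi_5 with chi_k(m) = zeta_6^(k*m), zeta_6 = exp(2*pi*i/6)):
  irrep \ class  {0} (size 1)  {1} (size 1)    {2} (size 1)    {3} (size 1)  {4} (size 1)    {5} (size 1)  
  chi_0          1             1               1               1             1               1             
  chi_1          1             exp(I*pi/3)     exp(2*I*pi/3)   -1            exp(-2*I*pi/3)  exp(-I*pi/3)  
  chi_2          1             exp(2*I*pi/3)   exp(-2*I*pi/3)  1             exp(2*I*pi/3)   exp(-2*I*pi/3)
  chi_3          1             -1              1               -1            1               -1            
  chi_4          1             exp(-2*I*pi/3)  exp(2*I*pi/3)   1             exp(-2*I*pi/3)  exp(2*I*pi/3) 
  chi_5          1             exp(-I*pi/3)    exp(-2*I*pi/3)  -1            exp(2*I*pi/3)   exp(I*pi/3)   

Spot check: chi_0(1) = zeta_6^(0*1) = zeta_6^0 = 1.

Reasoning: Z/6Z is abelian, so all 6 irreducible complex representations are 1-dimensional. They are given by chi_k(m) = zeta_6^(k*m) for k = 0,...,5. Row orthogonality: sum_m chi_k(m) conj(chi_l(m)) = 6 * [k = l].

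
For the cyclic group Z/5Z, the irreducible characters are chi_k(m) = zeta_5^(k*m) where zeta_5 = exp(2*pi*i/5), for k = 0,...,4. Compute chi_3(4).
chi_3(4) = zeta_5^12 = exp(4*I*pi/5)

Working: chi_3(4) = zeta_5^(3*4) = zeta_5^12. Since zeta_5^5 = 1, this equals zeta_5^2 = exp(2*pi*i*2/5) = exp(4*I*pi/5).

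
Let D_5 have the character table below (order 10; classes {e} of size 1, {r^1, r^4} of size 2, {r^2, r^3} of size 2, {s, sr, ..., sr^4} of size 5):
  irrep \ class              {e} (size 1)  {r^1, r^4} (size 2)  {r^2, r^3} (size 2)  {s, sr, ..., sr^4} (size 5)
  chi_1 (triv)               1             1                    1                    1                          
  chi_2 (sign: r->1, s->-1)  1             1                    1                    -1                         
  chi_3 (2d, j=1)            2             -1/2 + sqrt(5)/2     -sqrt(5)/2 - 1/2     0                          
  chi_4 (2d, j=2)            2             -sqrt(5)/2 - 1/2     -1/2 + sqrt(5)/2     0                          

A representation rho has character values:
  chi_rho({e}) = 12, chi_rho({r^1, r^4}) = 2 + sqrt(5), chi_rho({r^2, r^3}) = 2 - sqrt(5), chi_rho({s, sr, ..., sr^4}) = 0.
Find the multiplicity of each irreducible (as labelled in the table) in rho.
Multiplicities: chi_1: 2, chi_2: 2, chi_3: 3, chi_4: 1.

Working: Use <chi_rho, chi> = (1/|G|) sum_C |C| * chi_rho(C) * conj(chi(C)) with |G| = 10 for each irreducible chi in the table:
  <chi_rho, chi_1> = (1/10)[1*(12)*conj(1) + 2*(2 + sqrt(5))*conj(1) + 2*(2 - sqrt(5))*conj(1) + 5*(0)*conj(1)]
      = (1/10)[(12) + (4 + 2*sqrt(5)) + (4 - 2*sqrt(5)) + (0)] = 20/10 = 2
  <chi_rho, chi_2> = (1/10)[1*(12)*conj(1) + 2*(2 + sqrt(5))*conj(1) + 2*(2 - sqrt(5))*conj(1) + 5*(0)*conj(-1)]
      = (1/10)[(12) + (4 + 2*sqrt(5)) + (4 - 2*sqrt(5)) + (0)] = 20/10 = 2
  <chi_rho, chi_3> = (1/10)[1*(12)*conj(2) + 2*(2 + sqrt(5))*conj(-1/2 + sqrt(5)/2) + 2*(2 - sqrt(5))*conj(-sqrt(5)/2 - 1/2) + 5*(0)*conj(0)]
      = (1/10)[(24) + (sqrt(5) + 3) + (3 - sqrt(5)) + (0)] = 30/10 = 3
  <chi_rho, chi_4> = (1/10)[1*(12)*conj(2) + 2*(2 + sqrt(5))*conj(-sqrt(5)/2 - 1/2) + 2*(2 - sqrt(5))*conj(-1/2 + sqrt(5)/2) + 5*(0)*conj(0)]
      = (1/10)[(24) + (-7 - 3*sqrt(5)) + (-7 + 3*sqrt(5)) + (0)] = 10/10 = 1
Dimension check: dim(rho) = sum (mult * dim) = 2*1 + 2*1 + 3*2 + 1*2 = 12 = chi_rho(e) = 12.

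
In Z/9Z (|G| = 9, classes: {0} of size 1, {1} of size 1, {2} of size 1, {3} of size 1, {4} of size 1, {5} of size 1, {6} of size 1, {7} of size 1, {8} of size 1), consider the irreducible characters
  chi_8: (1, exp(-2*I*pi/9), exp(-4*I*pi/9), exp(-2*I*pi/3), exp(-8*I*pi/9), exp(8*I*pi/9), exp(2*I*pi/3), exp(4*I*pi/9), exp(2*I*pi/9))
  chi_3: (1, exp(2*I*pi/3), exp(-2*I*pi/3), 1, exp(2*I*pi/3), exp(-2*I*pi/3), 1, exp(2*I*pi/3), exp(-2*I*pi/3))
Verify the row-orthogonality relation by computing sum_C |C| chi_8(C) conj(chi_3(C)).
Sum = 0; so <chi_8, chi_3> = 0 (distinct irreducibles are orthogonal).

Reasoning: Compute term by term over conjugacy classes (|C| * chi_8(C) * conj(chi_3(C))):
  1*(1)*conj(1) + 1*(exp(-2*I*pi/9))*conj(exp(2*I*pi/3)) + 1*(exp(-4*I*pi/9))*conj(exp(-2*I*pi/3)) + 1*(exp(-2*I*pi/3))*conj(1) + 1*(exp(-8*I*pi/9))*conj(exp(2*I*pi/3)) + 1*(exp(8*I*pi/9))*conj(exp(-2*I*pi/3)) + 1*(exp(2*I*pi/3))*conj(1) + 1*(exp(4*I*pi/9))*conj(exp(2*I*pi/3)) + 1*(exp(2*I*pi/9))*conj(exp(-2*I*pi/3))
  = (1) + (exp(-8*I*pi/9)) + (exp(2*I*pi/9)) + (exp(-2*I*pi/3)) + (exp(4*I*pi/9)) + (exp(-4*I*pi/9)) + (exp(2*I*pi/3)) + (exp(-2*I*pi/9)) + (exp(8*I*pi/9))
  = 0.
(Exp terms are combined using exp(i*s)*conj(exp(i*t)) = exp(i*(s-t)), and sums of them are collapsed using the identity that for every m > 1 the m distinct m-th roots of unity sum to 0, e.g. 1 + exp(2*I*pi/3) + exp(-2*I*pi/3) = 0.)
Dividing by |G| = 9 gives 0/9 = 0, matching the row-orthogonality relation <chi_8, chi_3> = [chi_8 = chi_3].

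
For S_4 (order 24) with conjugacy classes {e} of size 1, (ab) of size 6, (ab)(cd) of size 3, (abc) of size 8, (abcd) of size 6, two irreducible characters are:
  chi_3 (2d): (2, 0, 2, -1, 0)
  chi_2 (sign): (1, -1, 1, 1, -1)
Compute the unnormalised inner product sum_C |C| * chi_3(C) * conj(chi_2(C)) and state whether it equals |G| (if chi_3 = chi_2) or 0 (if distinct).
Sum = 0; so <chi_3, chi_2> = 0 (distinct irreducibles are orthogonal).

Working: Compute term by term over conjugacy classes (|C| * chi_3(C) * conj(chi_2(C))):
  1*(2)*conj(1) + 6*(0)*conj(-1) + 3*(2)*conj(1) + 8*(-1)*conj(1) + 6*(0)*conj(-1)
  = (2) + (0) + (6) + (-8) + (0)
  = 0.
Dividing by |G| = 24 gives 0/24 = 0, matching the row-orthogonality relation <chi_3, chi_2> = [chi_3 = chi_2].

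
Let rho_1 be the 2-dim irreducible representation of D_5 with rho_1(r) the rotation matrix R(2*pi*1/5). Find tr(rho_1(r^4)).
chi_{rho_1}(r^4) = 2*cos(2*pi*1*4/5) = -1/2 + sqrt(5)/2

Derivation: rho_1(r^4) is rotation by angle 2*pi*1*4/5, whose trace is 2*cos(2*pi*1*4/5) = -1/2 + sqrt(5)/2.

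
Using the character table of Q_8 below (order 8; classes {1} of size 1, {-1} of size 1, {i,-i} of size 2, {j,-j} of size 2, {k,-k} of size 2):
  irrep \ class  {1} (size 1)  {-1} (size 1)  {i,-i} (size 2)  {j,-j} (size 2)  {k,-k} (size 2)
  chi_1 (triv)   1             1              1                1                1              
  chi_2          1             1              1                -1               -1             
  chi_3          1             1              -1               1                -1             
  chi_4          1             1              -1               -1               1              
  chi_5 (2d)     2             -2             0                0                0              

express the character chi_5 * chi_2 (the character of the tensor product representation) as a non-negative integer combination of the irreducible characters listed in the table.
chi_5 tensor chi_2 = chi_5 (all other irreducibles have multiplicity 0).

Why: The character of a tensor product is the pointwise product (chi_5 * chi_2)(C) = chi_5(C) * chi_2(C):
  {1}: (2)*(1), {-1}: (-2)*(1), {i,-i}: (0)*(1), {j,-j}: (0)*(-1), {k,-k}: (0)*(-1)
so (chi_5 * chi_2) takes values
  {1} -> 2, {-1} -> -2, {i,-i} -> 0, {j,-j} -> 0, {k,-k} -> 0.
Now take the inner product of this character with each irreducible chi from the table, <chi_5*chi_2, chi> = (1/8) sum_C |C| (chi_5*chi_2)(C) conj(chi(C)):
  <chi_5*chi_2, chi_1> = (1/8)[1*(2)*conj(1) + 1*(-2)*conj(1) + 2*(0)*conj(1) + 2*(0)*conj(1) + 2*(0)*conj(1)]
      = (1/8)[(2) + (-2) + (0) + (0) + (0)] = 0/8 = 0
  <chi_5*chi_2, chi_2> = (1/8)[1*(2)*conj(1) + 1*(-2)*conj(1) + 2*(0)*conj(1) + 2*(0)*conj(-1) + 2*(0)*conj(-1)]
      = (1/8)[(2) + (-2) + (0) + (0) + (0)] = 0/8 = 0
  <chi_5*chi_2, chi_3> = (1/8)[1*(2)*conj(1) + 1*(-2)*conj(1) + 2*(0)*conj(-1) + 2*(0)*conj(1) + 2*(0)*conj(-1)]
      = (1/8)[(2) + (-2) + (0) + (0) + (0)] = 0/8 = 0
  <chi_5*chi_2, chi_4> = (1/8)[1*(2)*conj(1) + 1*(-2)*conj(1) + 2*(0)*conj(-1) + 2*(0)*conj(-1) + 2*(0)*conj(1)]
      = (1/8)[(2) + (-2) + (0) + (0) + (0)] = 0/8 = 0
  <chi_5*chi_2, chi_5> = (1/8)[1*(2)*conj(2) + 1*(-2)*conj(-2) + 2*(0)*conj(0) + 2*(0)*conj(0) + 2*(0)*conj(0)]
      = (1/8)[(4) + (4) + (0) + (0) + (0)] = 8/8 = 1
Hence the multiplicities are chi_5: 1. Dimension check: dim(chi_5)*dim(chi_2) = 2*1 = 2 and sum (mult * dim) = 1*2 = 2.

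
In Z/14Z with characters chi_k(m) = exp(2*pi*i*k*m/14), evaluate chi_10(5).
chi_10(5) = zeta_14^50 = exp(-6*I*pi/7)

Details: chi_10(5) = zeta_14^(10*5) = zeta_14^50. Since zeta_14^14 = 1, this equals zeta_14^8 = exp(2*pi*i*8/14) = exp(-6*I*pi/7).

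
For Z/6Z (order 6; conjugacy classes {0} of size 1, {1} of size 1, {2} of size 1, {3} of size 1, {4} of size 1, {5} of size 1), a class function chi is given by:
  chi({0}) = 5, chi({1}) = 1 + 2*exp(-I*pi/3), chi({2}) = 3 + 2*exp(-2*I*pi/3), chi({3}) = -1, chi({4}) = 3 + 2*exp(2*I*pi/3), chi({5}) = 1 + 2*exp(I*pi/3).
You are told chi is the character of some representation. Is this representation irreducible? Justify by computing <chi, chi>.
Not irreducible (reducible): <chi, chi> = 9 > 1.

Details: <chi, chi> = (1/|G|) sum_C |C| * |chi(C)|^2 = (1/6)[1*|5|^2 + 1*|1 + 2*exp(-I*pi/3)|^2 + 1*|3 + 2*exp(-2*I*pi/3)|^2 + 1*|-1|^2 + 1*|3 + 2*exp(2*I*pi/3)|^2 + 1*|1 + 2*exp(I*pi/3)|^2]
  = (1/6)[(25) + (7) + (7) + (1) + (7) + (7)] = 54/6 = 9.
(Exp terms are combined using exp(i*s)*conj(exp(i*t)) = exp(i*(s-t)), and sums of them are collapsed using the identity that for every m > 1 the m distinct m-th roots of unity sum to 0, e.g. 1 + exp(2*I*pi/3) + exp(-2*I*pi/3) = 0.)
A character is irreducible iff <chi, chi> = 1, so this representation is reducible.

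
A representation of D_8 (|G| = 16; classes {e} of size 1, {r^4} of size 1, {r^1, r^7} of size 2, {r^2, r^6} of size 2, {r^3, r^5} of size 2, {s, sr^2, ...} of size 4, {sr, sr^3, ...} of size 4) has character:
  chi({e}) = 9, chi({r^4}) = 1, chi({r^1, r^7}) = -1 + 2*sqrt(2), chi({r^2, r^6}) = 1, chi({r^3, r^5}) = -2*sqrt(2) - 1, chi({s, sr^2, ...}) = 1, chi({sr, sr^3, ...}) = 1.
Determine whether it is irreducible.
Not irreducible (reducible): <chi, chi> = 8 > 1.

Solution. <chi, chi> = (1/|G|) sum_C |C| * |chi(C)|^2 = (1/16)[1*|9|^2 + 1*|1|^2 + 2*|-1 + 2*sqrt(2)|^2 + 2*|1|^2 + 2*|-2*sqrt(2) - 1|^2 + 4*|1|^2 + 4*|1|^2]
  = (1/16)[(81) + (1) + (18 - 8*sqrt(2)) + (2) + (8*sqrt(2) + 18) + (4) + (4)] = 128/16 = 8.
A character is irreducible iff <chi, chi> = 1, so this representation is reducible.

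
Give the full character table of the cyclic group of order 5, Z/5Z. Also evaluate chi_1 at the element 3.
Character table of Z/5Z (irreps indexed chi_0,...,chi_4 with chi_k(m) = zeta_5^(k*m), zeta_5 = exp(2*pi*i/5)):
  irrep \ class  {0} (size 1)  {1} (size 1)    {2} (size 1)    {3} (size 1)    {4} (size 1)  
  chi_0          1             1               1               1               1             
  chi_1          1             exp(2*I*pi/5)   exp(4*I*pi/5)   exp(-4*I*pi/5)  exp(-2*I*pi/5)
  chi_2          1             exp(4*I*pi/5)   exp(-2*I*pi/5)  exp(2*I*pi/5)   exp(-4*I*pi/5)
  chi_3          1             exp(-4*I*pi/5)  exp(2*I*pi/5)   exp(-2*I*pi/5)  exp(4*I*pi/5) 
  chi_4          1             exp(-2*I*pi/5)  exp(-4*I*pi/5)  exp(4*I*pi/5)   exp(2*I*pi/5) 

Spot check: chi_1(3) = zeta_5^(1*3) = zeta_5^3 = exp(-4*I*pi/5).

Reasoning: Z/5Z is abelian, so all 5 irreducible complex representations are 1-dimensional. They are given by chi_k(m) = zeta_5^(k*m) for k = 0,...,4. Row orthogonality: sum_m chi_k(m) conj(chi_l(m)) = 5 * [k = l].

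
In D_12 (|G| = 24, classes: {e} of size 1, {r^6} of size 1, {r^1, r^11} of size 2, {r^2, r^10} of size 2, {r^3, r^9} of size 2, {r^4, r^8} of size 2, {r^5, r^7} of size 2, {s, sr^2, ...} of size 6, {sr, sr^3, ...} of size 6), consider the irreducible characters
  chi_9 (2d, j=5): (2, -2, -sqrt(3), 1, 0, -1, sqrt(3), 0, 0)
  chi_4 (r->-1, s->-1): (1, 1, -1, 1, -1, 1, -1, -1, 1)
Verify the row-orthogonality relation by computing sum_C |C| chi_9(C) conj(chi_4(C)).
Sum = 0; so <chi_9, chi_4> = 0 (distinct irreducibles are orthogonal).

Proof sketch: Compute term by term over conjugacy classes (|C| * chi_9(C) * conj(chi_4(C))):
  1*(2)*conj(1) + 1*(-2)*conj(1) + 2*(-sqrt(3))*conj(-1) + 2*(1)*conj(1) + 2*(0)*conj(-1) + 2*(-1)*conj(1) + 2*(sqrt(3))*conj(-1) + 6*(0)*conj(-1) + 6*(0)*conj(1)
  = (2) + (-2) + (2*sqrt(3)) + (2) + (0) + (-2) + (-2*sqrt(3)) + (0) + (0)
  = 0.
Dividing by |G| = 24 gives 0/24 = 0, matching the row-orthogonality relation <chi_9, chi_4> = [chi_9 = chi_4].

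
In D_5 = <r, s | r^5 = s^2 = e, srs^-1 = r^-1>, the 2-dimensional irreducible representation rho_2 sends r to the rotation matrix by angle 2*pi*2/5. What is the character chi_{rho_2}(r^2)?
chi_{rho_2}(r^2) = 2*cos(2*pi*2*2/5) = -1/2 + sqrt(5)/2

Explanation: rho_2(r^2) is rotation by angle 2*pi*2*2/5, whose trace is 2*cos(2*pi*2*2/5) = -1/2 + sqrt(5)/2.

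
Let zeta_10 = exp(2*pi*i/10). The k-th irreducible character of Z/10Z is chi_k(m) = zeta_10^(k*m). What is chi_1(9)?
chi_1(9) = zeta_10^9 = exp(-I*pi/5)

Argument: chi_1(9) = zeta_10^(1*9) = zeta_10^9. Since zeta_10^10 = 1, this equals zeta_10^9 = exp(2*pi*i*9/10) = exp(-I*pi/5).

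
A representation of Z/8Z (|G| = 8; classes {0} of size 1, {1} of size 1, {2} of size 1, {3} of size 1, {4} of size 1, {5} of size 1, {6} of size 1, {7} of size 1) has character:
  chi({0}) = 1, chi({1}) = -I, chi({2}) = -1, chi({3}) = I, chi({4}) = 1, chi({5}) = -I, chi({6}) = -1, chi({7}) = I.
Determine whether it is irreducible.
Irreducible: <chi, chi> = 1.

Details: <chi, chi> = (1/|G|) sum_C |C| * |chi(C)|^2 = (1/8)[1*|1|^2 + 1*|-I|^2 + 1*|-1|^2 + 1*|I|^2 + 1*|1|^2 + 1*|-I|^2 + 1*|-1|^2 + 1*|I|^2]
  = (1/8)[(1) + (1) + (1) + (1) + (1) + (1) + (1) + (1)] = 8/8 = 1.
(Exp terms are combined using exp(i*s)*conj(exp(i*t)) = exp(i*(s-t)), and sums of them are collapsed using the identity that for every m > 1 the m distinct m-th roots of unity sum to 0, e.g. 1 + exp(2*I*pi/3) + exp(-2*I*pi/3) = 0.)
A character is irreducible iff <chi, chi> = 1, so this representation is irreducible.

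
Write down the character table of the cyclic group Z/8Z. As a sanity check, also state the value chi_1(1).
Character table of Z/8Z (irreps indexed chi_0,...,chi_7 with chi_k(m) = zeta_8^(k*m), zeta_8 = exp(2*pi*i/8)):
  irrep \ class  {0} (size 1)  {1} (size 1)    {2} (size 1)  {3} (size 1)    {4} (size 1)  {5} (size 1)    {6} (size 1)  {7} (size 1)  
  chi_0          1             1               1             1               1             1               1             1             
  chi_1          1             exp(I*pi/4)     I             exp(3*I*pi/4)   -1            exp(-3*I*pi/4)  -I            exp(-I*pi/4)  
  chi_2          1             I               -1            -I              1             I               -1            -I            
  chi_3          1             exp(3*I*pi/4)   -I            exp(I*pi/4)     -1            exp(-I*pi/4)    I             exp(-3*I*pi/4)
  chi_4          1             -1              1             -1              1             -1              1             -1            
  chi_5          1             exp(-3*I*pi/4)  I             exp(-I*pi/4)    -1            exp(I*pi/4)     -I            exp(3*I*pi/4) 
  chi_6          1             -I              -1            I               1             -I              -1            I             
  chi_7          1             exp(-I*pi/4)    -I            exp(-3*I*pi/4)  -1            exp(3*I*pi/4)   I             exp(I*pi/4)   

Spot check: chi_1(1) = zeta_8^(1*1) = zeta_8^1 = exp(I*pi/4).

Proof sketch: Z/8Z is abelian, so all 8 irreducible complex representations are 1-dimensional. They are given by chi_k(m) = zeta_8^(k*m) for k = 0,...,7. Row orthogonality: sum_m chi_k(m) conj(chi_l(m)) = 8 * [k = l].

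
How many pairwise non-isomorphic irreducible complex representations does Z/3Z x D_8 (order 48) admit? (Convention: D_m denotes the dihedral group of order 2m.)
21

Argument: The number of irreducible complex representations of a finite group equals its number of conjugacy classes. For a direct product, #classes(G x H) = #classes(G) * #classes(H). Z/3Z has 3 classes (abelian), D_8 has 7 classes, so 3 * 7 = 21, so Z/3Z x D_8 (order 48) has exactly 21 irreducible complex representations.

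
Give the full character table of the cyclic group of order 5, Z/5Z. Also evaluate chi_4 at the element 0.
Character table of Z/5Z (irreps indexed chi_0,...,chi_4 with chi_k(m) = zeta_5^(k*m), zeta_5 = exp(2*pi*i/5)):
  irrep \ class  {0} (size 1)  {1} (size 1)    {2} (size 1)    {3} (size 1)    {4} (size 1)  
  chi_0          1             1               1               1               1             
  chi_1          1             exp(2*I*pi/5)   exp(4*I*pi/5)   exp(-4*I*pi/5)  exp(-2*I*pi/5)
  chi_2          1             exp(4*I*pi/5)   exp(-2*I*pi/5)  exp(2*I*pi/5)   exp(-4*I*pi/5)
  chi_3          1             exp(-4*I*pi/5)  exp(2*I*pi/5)   exp(-2*I*pi/5)  exp(4*I*pi/5) 
  chi_4          1             exp(-2*I*pi/5)  exp(-4*I*pi/5)  exp(4*I*pi/5)   exp(2*I*pi/5) 

Spot check: chi_4(0) = zeta_5^(4*0) = zeta_5^0 = 1.

Details: Z/5Z is abelian, so all 5 irreducible complex representations are 1-dimensional. They are given by chi_k(m) = zeta_5^(k*m) for k = 0,...,4. Row orthogonality: sum_m chi_k(m) conj(chi_l(m)) = 5 * [k = l].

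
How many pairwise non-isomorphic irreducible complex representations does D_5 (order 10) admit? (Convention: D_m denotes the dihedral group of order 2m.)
4

Reasoning: The number of irreducible complex representations of a finite group equals its number of conjugacy classes. D_5 has 4 conjugacy classes ((n+3)/2 for n odd), so D_5 (order 10) has exactly 4 irreducible complex representations.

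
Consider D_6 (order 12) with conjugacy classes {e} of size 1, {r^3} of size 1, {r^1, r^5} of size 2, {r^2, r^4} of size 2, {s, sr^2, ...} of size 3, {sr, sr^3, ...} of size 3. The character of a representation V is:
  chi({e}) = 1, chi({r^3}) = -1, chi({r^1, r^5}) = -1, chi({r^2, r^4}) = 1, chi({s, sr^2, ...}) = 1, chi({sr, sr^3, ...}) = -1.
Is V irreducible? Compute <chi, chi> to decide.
Irreducible: <chi, chi> = 1.

Justification: <chi, chi> = (1/|G|) sum_C |C| * |chi(C)|^2 = (1/12)[1*|1|^2 + 1*|-1|^2 + 2*|-1|^2 + 2*|1|^2 + 3*|1|^2 + 3*|-1|^2]
  = (1/12)[(1) + (1) + (2) + (2) + (3) + (3)] = 12/12 = 1.
A character is irreducible iff <chi, chi> = 1, so this representation is irreducible.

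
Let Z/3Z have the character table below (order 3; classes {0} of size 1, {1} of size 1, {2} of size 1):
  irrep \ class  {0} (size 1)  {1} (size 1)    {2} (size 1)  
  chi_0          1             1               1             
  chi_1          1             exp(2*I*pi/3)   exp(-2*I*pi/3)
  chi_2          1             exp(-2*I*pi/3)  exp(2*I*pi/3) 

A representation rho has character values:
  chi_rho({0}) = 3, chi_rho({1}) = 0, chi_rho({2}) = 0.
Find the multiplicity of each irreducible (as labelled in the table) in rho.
Multiplicities: chi_0: 1, chi_1: 1, chi_2: 1.

Use <chi_rho, chi> = (1/|G|) sum_C |C| * chi_rho(C) * conj(chi(C)) with |G| = 3 for each irreducible chi in the table:
  <chi_rho, chi_0> = (1/3)[1*(3)*conj(1) + 1*(0)*conj(1) + 1*(0)*conj(1)]
      = (1/3)[(3) + (0) + (0)] = 3/3 = 1
  <chi_rho, chi_1> = (1/3)[1*(3)*conj(1) + 1*(0)*conj(exp(2*I*pi/3)) + 1*(0)*conj(exp(-2*I*pi/3))]
      = (1/3)[(3) + (0) + (0)] = 3/3 = 1
  <chi_rho, chi_2> = (1/3)[1*(3)*conj(1) + 1*(0)*conj(exp(-2*I*pi/3)) + 1*(0)*conj(exp(2*I*pi/3))]
      = (1/3)[(3) + (0) + (0)] = 3/3 = 1
(Exp terms are combined using exp(i*s)*conj(exp(i*t)) = exp(i*(s-t)), and sums of them are collapsed using the identity that for every m > 1 the m distinct m-th roots of unity sum to 0, e.g. 1 + exp(2*I*pi/3) + exp(-2*I*pi/3) = 0.)
Dimension check: dim(rho) = sum (mult * dim) = 1*1 + 1*1 + 1*1 = 3 = chi_rho(e) = 3.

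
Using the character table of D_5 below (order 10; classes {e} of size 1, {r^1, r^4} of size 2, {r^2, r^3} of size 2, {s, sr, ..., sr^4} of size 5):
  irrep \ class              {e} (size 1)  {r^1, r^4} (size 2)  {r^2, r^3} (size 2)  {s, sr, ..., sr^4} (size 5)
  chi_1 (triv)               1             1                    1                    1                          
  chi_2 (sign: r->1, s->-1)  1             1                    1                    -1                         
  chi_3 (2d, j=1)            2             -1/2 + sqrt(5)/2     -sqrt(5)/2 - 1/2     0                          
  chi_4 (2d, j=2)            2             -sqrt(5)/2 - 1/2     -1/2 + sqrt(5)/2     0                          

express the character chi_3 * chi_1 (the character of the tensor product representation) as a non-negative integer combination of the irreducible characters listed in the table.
chi_3 tensor chi_1 = chi_3 (all other irreducibles have multiplicity 0).

The character of a tensor product is the pointwise product (chi_3 * chi_1)(C) = chi_3(C) * chi_1(C):
  {e}: (2)*(1), {r^1, r^4}: (-1/2 + sqrt(5)/2)*(1), {r^2, r^3}: (-sqrt(5)/2 - 1/2)*(1), {s, sr, ..., sr^4}: (0)*(1)
so (chi_3 * chi_1) takes values
  {e} -> 2, {r^1, r^4} -> -1/2 + sqrt(5)/2, {r^2, r^3} -> -sqrt(5)/2 - 1/2, {s, sr, ..., sr^4} -> 0.
Now take the inner product of this character with each irreducible chi from the table, <chi_3*chi_1, chi> = (1/10) sum_C |C| (chi_3*chi_1)(C) conj(chi(C)):
  <chi_3*chi_1, chi_1> = (1/10)[1*(2)*conj(1) + 2*(-1/2 + sqrt(5)/2)*conj(1) + 2*(-sqrt(5)/2 - 1/2)*conj(1) + 5*(0)*conj(1)]
      = (1/10)[(2) + (-1 + sqrt(5)) + (-sqrt(5) - 1) + (0)] = 0/10 = 0
  <chi_3*chi_1, chi_2> = (1/10)[1*(2)*conj(1) + 2*(-1/2 + sqrt(5)/2)*conj(1) + 2*(-sqrt(5)/2 - 1/2)*conj(1) + 5*(0)*conj(-1)]
      = (1/10)[(2) + (-1 + sqrt(5)) + (-sqrt(5) - 1) + (0)] = 0/10 = 0
  <chi_3*chi_1, chi_3> = (1/10)[1*(2)*conj(2) + 2*(-1/2 + sqrt(5)/2)*conj(-1/2 + sqrt(5)/2) + 2*(-sqrt(5)/2 - 1/2)*conj(-sqrt(5)/2 - 1/2) + 5*(0)*conj(0)]
      = (1/10)[(4) + (3 - sqrt(5)) + (sqrt(5) + 3) + (0)] = 10/10 = 1
  <chi_3*chi_1, chi_4> = (1/10)[1*(2)*conj(2) + 2*(-1/2 + sqrt(5)/2)*conj(-sqrt(5)/2 - 1/2) + 2*(-sqrt(5)/2 - 1/2)*conj(-1/2 + sqrt(5)/2) + 5*(0)*conj(0)]
      = (1/10)[(4) + (-2) + (-2) + (0)] = 0/10 = 0
Hence the multiplicities are chi_3: 1. Dimension check: dim(chi_3)*dim(chi_1) = 2*1 = 2 and sum (mult * dim) = 1*2 = 2.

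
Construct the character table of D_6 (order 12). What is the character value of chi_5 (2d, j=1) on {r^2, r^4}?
Conjugacy classes: {e} of size 1, {r^3} of size 1, {r^1, r^5} of size 2, {r^2, r^4} of size 2, {s, sr^2, ...} of size 3, {sr, sr^3, ...} of size 3.
Character table:
  irrep \ class              {e} (size 1)  {r^3} (size 1)  {r^1, r^5} (size 2)  {r^2, r^4} (size 2)  {s, sr^2, ...} (size 3)  {sr, sr^3, ...} (size 3)
  chi_1 (triv)               1             1               1                    1                    1                        1                       
  chi_2 (sign: r->1, s->-1)  1             1               1                    1                    -1                       -1                      
  chi_3 (r->-1, s->1)        1             -1              -1                   1                    1                        -1                      
  chi_4 (r->-1, s->-1)       1             -1              -1                   1                    -1                       1                       
  chi_5 (2d, j=1)            2             -2              1                    -1                   0                        0                       
  chi_6 (2d, j=2)            2             2               -1                   -1                   0                        0                       

Spot check: chi_5 (2d, j=1) on {r^2, r^4} = -1.

Explanation: D_6 has order 2*6 = 12 with 6 conjugacy classes, hence 6 irreducibles. Sum of squared dims 1 + 1 + 1 + 1 + 4 + 4 = 12 = |G|. Linear characters come from the abelianisation; the 2-dimensional irreps have character r^k -> 2*cos(2*pi*j*k/6), reflections -> 0.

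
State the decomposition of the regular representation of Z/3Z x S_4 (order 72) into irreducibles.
Each irreducible V_i of dimension d_i appears with multiplicity d_i, i.e. rho_reg = (direct sum over all irreducibles V_i) d_i V_i. The irreducible dimensions for Z/3Z x S_4 are 1, 1, 1, 1, 1, 1, 2, 2, 2, 3, 3, 3, 3, 3, 3: 6 irreducibles of dimension 1, each with multiplicity 1; 3 irreducibles of dimension 2, each with multiplicity 2; 6 irreducibles of dimension 3, each with multiplicity 3. Total dimension 6*1*1 + 3*2*2 + 6*3*3 = 72 = |G|.

Solution. General theorem: in the regular representation of a finite group G, each irreducible appears with multiplicity equal to its dimension. Check: dim(rho_reg) = sum d_i^2 = 1 + 1 + 1 + 1 + 1 + 1 + 4 + 4 + 4 + 9 + 9 + 9 + 9 + 9 + 9 = 72 = |G|.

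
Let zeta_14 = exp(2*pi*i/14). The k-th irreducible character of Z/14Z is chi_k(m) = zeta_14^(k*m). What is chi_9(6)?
chi_9(6) = zeta_14^54 = exp(-2*I*pi/7)

Explanation: chi_9(6) = zeta_14^(9*6) = zeta_14^54. Since zeta_14^14 = 1, this equals zeta_14^12 = exp(2*pi*i*12/14) = exp(-2*I*pi/7).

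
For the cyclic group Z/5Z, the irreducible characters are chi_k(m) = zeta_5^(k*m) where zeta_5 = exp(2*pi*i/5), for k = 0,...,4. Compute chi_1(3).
chi_1(3) = zeta_5^3 = exp(-4*I*pi/5)

Proof sketch: chi_1(3) = zeta_5^(1*3) = zeta_5^3. Since zeta_5^5 = 1, this equals zeta_5^3 = exp(2*pi*i*3/5) = exp(-4*I*pi/5).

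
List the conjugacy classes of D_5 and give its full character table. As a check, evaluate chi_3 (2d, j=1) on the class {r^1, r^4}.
Conjugacy classes: {e} of size 1, {r^1, r^4} of size 2, {r^2, r^3} of size 2, {s, sr, ..., sr^4} of size 5.
Character table:
  irrep \ class              {e} (size 1)  {r^1, r^4} (size 2)  {r^2, r^3} (size 2)  {s, sr, ..., sr^4} (size 5)
  chi_1 (triv)               1             1                    1                    1                          
  chi_2 (sign: r->1, s->-1)  1             1                    1                    -1                         
  chi_3 (2d, j=1)            2             -1/2 + sqrt(5)/2     -sqrt(5)/2 - 1/2     0                          
  chi_4 (2d, j=2)            2             -sqrt(5)/2 - 1/2     -1/2 + sqrt(5)/2     0                          

Spot check: chi_3 (2d, j=1) on {r^1, r^4} = -1/2 + sqrt(5)/2.

Argument: D_5 has order 2*5 = 10 with 4 conjugacy classes, hence 4 irreducibles. Sum of squared dims 1 + 1 + 4 + 4 = 10 = |G|. Linear characters come from the abelianisation; the 2-dimensional irreps have character r^k -> 2*cos(2*pi*j*k/5), reflections -> 0.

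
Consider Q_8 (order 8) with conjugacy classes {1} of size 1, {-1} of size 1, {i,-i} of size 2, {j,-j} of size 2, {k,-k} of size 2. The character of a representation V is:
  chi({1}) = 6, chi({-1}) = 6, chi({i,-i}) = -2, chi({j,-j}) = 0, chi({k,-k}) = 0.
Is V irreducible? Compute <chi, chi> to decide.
Not irreducible (reducible): <chi, chi> = 10 > 1.

Justification: <chi, chi> = (1/|G|) sum_C |C| * |chi(C)|^2 = (1/8)[1*|6|^2 + 1*|6|^2 + 2*|-2|^2 + 2*|0|^2 + 2*|0|^2]
  = (1/8)[(36) + (36) + (8) + (0) + (0)] = 80/8 = 10.
A character is irreducible iff <chi, chi> = 1, so this representation is reducible.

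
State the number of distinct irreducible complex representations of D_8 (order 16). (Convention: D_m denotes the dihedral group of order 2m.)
7

Proof sketch: The number of irreducible complex representations of a finite group equals its number of conjugacy classes. D_8 has 7 conjugacy classes (n/2 + 3 for n even), so D_8 (order 16) has exactly 7 irreducible complex representations.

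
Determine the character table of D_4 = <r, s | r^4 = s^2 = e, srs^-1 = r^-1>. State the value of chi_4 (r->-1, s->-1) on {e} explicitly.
Conjugacy classes: {e} of size 1, {r^2} of size 1, {r^1, r^3} of size 2, {s, sr^2, ...} of size 2, {sr, sr^3, ...} of size 2.
Character table:
  irrep \ class              {e} (size 1)  {r^2} (size 1)  {r^1, r^3} (size 2)  {s, sr^2, ...} (size 2)  {sr, sr^3, ...} (size 2)
  chi_1 (triv)               1             1               1                    1                        1                       
  chi_2 (sign: r->1, s->-1)  1             1               1                    -1                       -1                      
  chi_3 (r->-1, s->1)        1             1               -1                   1                        -1                      
  chi_4 (r->-1, s->-1)       1             1               -1                   -1                       1                       
  chi_5 (2d, j=1)            2             -2              0                    0                        0                       

Spot check: chi_4 (r->-1, s->-1) on {e} = 1.

Details: D_4 has order 2*4 = 8 with 5 conjugacy classes, hence 5 irreducibles. Sum of squared dims 1 + 1 + 1 + 1 + 4 = 8 = |G|. Linear characters come from the abelianisation; the 2-dimensional irreps have character r^k -> 2*cos(2*pi*j*k/4), reflections -> 0.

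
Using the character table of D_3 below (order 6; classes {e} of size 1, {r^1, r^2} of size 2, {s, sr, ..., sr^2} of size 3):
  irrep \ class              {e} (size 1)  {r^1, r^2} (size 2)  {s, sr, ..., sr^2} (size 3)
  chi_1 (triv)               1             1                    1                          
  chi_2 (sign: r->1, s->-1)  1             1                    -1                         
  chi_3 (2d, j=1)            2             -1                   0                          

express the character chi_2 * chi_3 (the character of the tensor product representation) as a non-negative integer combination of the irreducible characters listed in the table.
chi_2 tensor chi_3 = chi_3 (all other irreducibles have multiplicity 0).

Solution. The character of a tensor product is the pointwise product (chi_2 * chi_3)(C) = chi_2(C) * chi_3(C):
  {e}: (1)*(2), {r^1, r^2}: (1)*(-1), {s, sr, ..., sr^2}: (-1)*(0)
so (chi_2 * chi_3) takes values
  {e} -> 2, {r^1, r^2} -> -1, {s, sr, ..., sr^2} -> 0.
Now take the inner product of this character with each irreducible chi from the table, <chi_2*chi_3, chi> = (1/6) sum_C |C| (chi_2*chi_3)(C) conj(chi(C)):
  <chi_2*chi_3, chi_1> = (1/6)[1*(2)*conj(1) + 2*(-1)*conj(1) + 3*(0)*conj(1)]
      = (1/6)[(2) + (-2) + (0)] = 0/6 = 0
  <chi_2*chi_3, chi_2> = (1/6)[1*(2)*conj(1) + 2*(-1)*conj(1) + 3*(0)*conj(-1)]
      = (1/6)[(2) + (-2) + (0)] = 0/6 = 0
  <chi_2*chi_3, chi_3> = (1/6)[1*(2)*conj(2) + 2*(-1)*conj(-1) + 3*(0)*conj(0)]
      = (1/6)[(4) + (2) + (0)] = 6/6 = 1
Hence the multiplicities are chi_3: 1. Dimension check: dim(chi_2)*dim(chi_3) = 1*2 = 2 and sum (mult * dim) = 1*2 = 2.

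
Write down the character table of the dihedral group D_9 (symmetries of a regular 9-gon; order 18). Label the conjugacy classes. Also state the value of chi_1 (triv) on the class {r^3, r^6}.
Conjugacy classes: {e} of size 1, {r^1, r^8} of size 2, {r^2, r^7} of size 2, {r^3, r^6} of size 2, {r^4, r^5} of size 2, {s, sr, ..., sr^8} of size 9.
Character table:
  irrep \ class              {e} (size 1)  {r^1, r^8} (size 2)  {r^2, r^7} (size 2)  {r^3, r^6} (size 2)  {r^4, r^5} (size 2)  {s, sr, ..., sr^8} (size 9)
  chi_1 (triv)               1             1                    1                    1                    1                    1                          
  chi_2 (sign: r->1, s->-1)  1             1                    1                    1                    1                    -1                         
  chi_3 (2d, j=1)            2             2*cos(2*pi/9)        2*cos(4*pi/9)        -1                   -2*cos(pi/9)         0                          
  chi_4 (2d, j=2)            2             2*cos(4*pi/9)        -2*cos(pi/9)         -1                   2*cos(2*pi/9)        0                          
  chi_5 (2d, j=3)            2             -1                   -1                   2                    -1                   0                          
  chi_6 (2d, j=4)            2             -2*cos(pi/9)         2*cos(2*pi/9)        -1                   2*cos(4*pi/9)        0                          

Spot check: chi_1 (triv) on {r^3, r^6} = 1.

Why: D_9 has order 2*9 = 18 with 6 conjugacy classes, hence 6 irreducibles. Sum of squared dims 1 + 1 + 4 + 4 + 4 + 4 = 18 = |G|. Linear characters come from the abelianisation; the 2-dimensional irreps have character r^k -> 2*cos(2*pi*j*k/9), reflections -> 0.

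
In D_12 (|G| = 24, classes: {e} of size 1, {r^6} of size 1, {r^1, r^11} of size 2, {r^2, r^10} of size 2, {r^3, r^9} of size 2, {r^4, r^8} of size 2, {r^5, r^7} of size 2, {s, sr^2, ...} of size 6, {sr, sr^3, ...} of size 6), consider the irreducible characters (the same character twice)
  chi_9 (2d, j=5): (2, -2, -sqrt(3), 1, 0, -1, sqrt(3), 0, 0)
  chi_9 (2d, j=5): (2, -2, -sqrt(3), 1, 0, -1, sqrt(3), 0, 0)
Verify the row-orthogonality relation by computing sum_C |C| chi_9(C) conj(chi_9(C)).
Sum = 24 = |G| = 24; so <chi_9, chi_9> = 1 (norm-1 confirms irreducibility).

Justification: Compute term by term over conjugacy classes (|C| * chi_9(C) * conj(chi_9(C))):
  1*(2)*conj(2) + 1*(-2)*conj(-2) + 2*(-sqrt(3))*conj(-sqrt(3)) + 2*(1)*conj(1) + 2*(0)*conj(0) + 2*(-1)*conj(-1) + 2*(sqrt(3))*conj(sqrt(3)) + 6*(0)*conj(0) + 6*(0)*conj(0)
  = (4) + (4) + (6) + (2) + (0) + (2) + (6) + (0) + (0)
  = 24.
Dividing by |G| = 24 gives 24/24 = 1, matching the row-orthogonality relation <chi_9, chi_9> = [chi_9 = chi_9].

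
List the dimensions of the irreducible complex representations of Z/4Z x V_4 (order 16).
Dimensions: 1, 1, 1, 1, 1, 1, 1, 1, 1, 1, 1, 1, 1, 1, 1, 1

Explanation: There are 16 irreducibles (= number of conjugacy classes). Their dimensions d_i satisfy sum d_i^2 = |G| = 16: 1 + 1 + 1 + 1 + 1 + 1 + 1 + 1 + 1 + 1 + 1 + 1 + 1 + 1 + 1 + 1 = 16. (For the product with Z/4Z: each of the 4 1-dim characters of Z/4Z tensors with each irrep of V_4, giving 4 copies of each V_4-dimension.)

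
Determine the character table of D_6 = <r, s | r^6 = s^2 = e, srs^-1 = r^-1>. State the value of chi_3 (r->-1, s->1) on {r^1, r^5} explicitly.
Conjugacy classes: {e} of size 1, {r^3} of size 1, {r^1, r^5} of size 2, {r^2, r^4} of size 2, {s, sr^2, ...} of size 3, {sr, sr^3, ...} of size 3.
Character table:
  irrep \ class              {e} (size 1)  {r^3} (size 1)  {r^1, r^5} (size 2)  {r^2, r^4} (size 2)  {s, sr^2, ...} (size 3)  {sr, sr^3, ...} (size 3)
  chi_1 (triv)               1             1               1                    1                    1                        1                       
  chi_2 (sign: r->1, s->-1)  1             1               1                    1                    -1                       -1                      
  chi_3 (r->-1, s->1)        1             -1              -1                   1                    1                        -1                      
  chi_4 (r->-1, s->-1)       1             -1              -1                   1                    -1                       1                       
  chi_5 (2d, j=1)            2             -2              1                    -1                   0                        0                       
  chi_6 (2d, j=2)            2             2               -1                   -1                   0                        0                       

Spot check: chi_3 (r->-1, s->1) on {r^1, r^5} = -1.

Argument: D_6 has order 2*6 = 12 with 6 conjugacy classes, hence 6 irreducibles. Sum of squared dims 1 + 1 + 1 + 1 + 4 + 4 = 12 = |G|. Linear characters come from the abelianisation; the 2-dimensional irreps have character r^k -> 2*cos(2*pi*j*k/6), reflections -> 0.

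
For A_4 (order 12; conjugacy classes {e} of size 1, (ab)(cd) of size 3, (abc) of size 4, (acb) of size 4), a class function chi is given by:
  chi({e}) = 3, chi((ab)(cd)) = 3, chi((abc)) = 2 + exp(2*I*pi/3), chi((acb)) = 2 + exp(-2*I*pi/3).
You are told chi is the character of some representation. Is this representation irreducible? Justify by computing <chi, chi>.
Not irreducible (reducible): <chi, chi> = 5 > 1.

Why: <chi, chi> = (1/|G|) sum_C |C| * |chi(C)|^2 = (1/12)[1*|3|^2 + 3*|3|^2 + 4*|2 + exp(2*I*pi/3)|^2 + 4*|2 + exp(-2*I*pi/3)|^2]
  = (1/12)[(9) + (27) + (12) + (12)] = 60/12 = 5.
(Exp terms are combined using exp(i*s)*conj(exp(i*t)) = exp(i*(s-t)), and sums of them are collapsed using the identity that for every m > 1 the m distinct m-th roots of unity sum to 0, e.g. 1 + exp(2*I*pi/3) + exp(-2*I*pi/3) = 0.)
A character is irreducible iff <chi, chi> = 1, so this representation is reducible.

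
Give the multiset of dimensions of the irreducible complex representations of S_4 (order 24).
Dimensions: 1, 1, 2, 3, 3

Working: There are 5 irreducibles (= number of conjugacy classes). Their dimensions d_i satisfy sum d_i^2 = |G| = 24: 1 + 1 + 4 + 9 + 9 = 24.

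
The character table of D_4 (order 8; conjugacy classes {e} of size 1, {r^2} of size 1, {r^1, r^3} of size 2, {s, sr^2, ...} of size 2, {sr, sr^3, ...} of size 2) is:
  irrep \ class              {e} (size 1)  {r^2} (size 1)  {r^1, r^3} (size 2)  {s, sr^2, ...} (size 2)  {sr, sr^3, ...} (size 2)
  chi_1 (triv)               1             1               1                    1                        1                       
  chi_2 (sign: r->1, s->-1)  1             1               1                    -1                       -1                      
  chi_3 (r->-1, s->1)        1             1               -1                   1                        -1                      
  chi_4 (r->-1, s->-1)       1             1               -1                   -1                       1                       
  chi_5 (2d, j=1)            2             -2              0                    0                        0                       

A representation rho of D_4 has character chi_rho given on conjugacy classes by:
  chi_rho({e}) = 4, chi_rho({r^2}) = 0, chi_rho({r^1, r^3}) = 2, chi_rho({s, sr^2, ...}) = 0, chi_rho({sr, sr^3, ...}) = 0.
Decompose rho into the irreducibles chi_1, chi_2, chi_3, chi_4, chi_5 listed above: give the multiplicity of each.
Multiplicities: chi_1: 1, chi_2: 1, chi_3: 0, chi_4: 0, chi_5: 1.

Use <chi_rho, chi> = (1/|G|) sum_C |C| * chi_rho(C) * conj(chi(C)) with |G| = 8 for each irreducible chi in the table:
  <chi_rho, chi_1> = (1/8)[1*(4)*conj(1) + 1*(0)*conj(1) + 2*(2)*conj(1) + 2*(0)*conj(1) + 2*(0)*conj(1)]
      = (1/8)[(4) + (0) + (4) + (0) + (0)] = 8/8 = 1
  <chi_rho, chi_2> = (1/8)[1*(4)*conj(1) + 1*(0)*conj(1) + 2*(2)*conj(1) + 2*(0)*conj(-1) + 2*(0)*conj(-1)]
      = (1/8)[(4) + (0) + (4) + (0) + (0)] = 8/8 = 1
  <chi_rho, chi_3> = (1/8)[1*(4)*conj(1) + 1*(0)*conj(1) + 2*(2)*conj(-1) + 2*(0)*conj(1) + 2*(0)*conj(-1)]
      = (1/8)[(4) + (0) + (-4) + (0) + (0)] = 0/8 = 0
  <chi_rho, chi_4> = (1/8)[1*(4)*conj(1) + 1*(0)*conj(1) + 2*(2)*conj(-1) + 2*(0)*conj(-1) + 2*(0)*conj(1)]
      = (1/8)[(4) + (0) + (-4) + (0) + (0)] = 0/8 = 0
  <chi_rho, chi_5> = (1/8)[1*(4)*conj(2) + 1*(0)*conj(-2) + 2*(2)*conj(0) + 2*(0)*conj(0) + 2*(0)*conj(0)]
      = (1/8)[(8) + (0) + (0) + (0) + (0)] = 8/8 = 1
Dimension check: dim(rho) = sum (mult * dim) = 1*1 + 1*1 + 0*1 + 0*1 + 1*2 = 4 = chi_rho(e) = 4.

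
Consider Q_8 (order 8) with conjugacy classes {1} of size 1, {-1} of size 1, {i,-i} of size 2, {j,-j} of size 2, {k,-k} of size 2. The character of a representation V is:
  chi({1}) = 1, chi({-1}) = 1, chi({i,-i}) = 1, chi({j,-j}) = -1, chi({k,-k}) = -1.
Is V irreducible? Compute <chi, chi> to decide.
Irreducible: <chi, chi> = 1.

<chi, chi> = (1/|G|) sum_C |C| * |chi(C)|^2 = (1/8)[1*|1|^2 + 1*|1|^2 + 2*|1|^2 + 2*|-1|^2 + 2*|-1|^2]
  = (1/8)[(1) + (1) + (2) + (2) + (2)] = 8/8 = 1.
A character is irreducible iff <chi, chi> = 1, so this representation is irreducible.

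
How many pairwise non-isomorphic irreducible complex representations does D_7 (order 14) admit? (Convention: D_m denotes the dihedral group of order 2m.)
5

Solution. The number of irreducible complex representations of a finite group equals its number of conjugacy classes. D_7 has 5 conjugacy classes ((n+3)/2 for n odd), so D_7 (order 14) has exactly 5 irreducible complex representations.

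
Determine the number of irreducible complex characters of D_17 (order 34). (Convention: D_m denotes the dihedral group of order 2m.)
10

Reasoning: The number of irreducible complex representations of a finite group equals its number of conjugacy classes. D_17 has 10 conjugacy classes ((n+3)/2 for n odd), so D_17 (order 34) has exactly 10 irreducible complex representations.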